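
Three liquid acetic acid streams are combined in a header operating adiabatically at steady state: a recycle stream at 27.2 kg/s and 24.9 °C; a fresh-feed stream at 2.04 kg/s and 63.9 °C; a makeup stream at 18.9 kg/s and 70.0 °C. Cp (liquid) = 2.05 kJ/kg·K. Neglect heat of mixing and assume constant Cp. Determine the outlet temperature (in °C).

No heat crosses the boundary, so H_out = H_in.
Σ ṁᵢCp,ᵢTᵢ = 27.2×2.05×24.9 + 2.04×2.05×63.9 + 18.9×2.05×70.0 = 4367.8
Σ ṁᵢCp,ᵢ = 27.2×2.05 + 2.04×2.05 + 18.9×2.05 = 98.687
T_out = 4367.8 / 98.687 = 44.259 °C

T_out = 44.3 °C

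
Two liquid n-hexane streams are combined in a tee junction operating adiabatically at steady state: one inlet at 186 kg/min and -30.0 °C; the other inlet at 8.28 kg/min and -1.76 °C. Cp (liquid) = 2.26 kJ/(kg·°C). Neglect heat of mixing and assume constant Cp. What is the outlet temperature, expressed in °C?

Adiabatic, steady state ⇒ Σ ṁᵢCp,ᵢ(T_out − Tᵢ) = 0
T_out = Σ ṁᵢCp,ᵢTᵢ / Σ ṁᵢCp,ᵢ
      = -12644 / 439.07 = -28.796 °C

T_out = -28.8 °C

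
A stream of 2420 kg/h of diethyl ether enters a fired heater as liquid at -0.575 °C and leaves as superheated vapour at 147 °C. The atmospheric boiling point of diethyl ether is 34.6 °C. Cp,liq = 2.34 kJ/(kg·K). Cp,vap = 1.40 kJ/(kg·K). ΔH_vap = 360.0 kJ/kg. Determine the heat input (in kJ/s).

liquid -0.575→34.6 °C: 82.309 kJ/kg
vaporisation at 34.6 °C: 360 kJ/kg
vapour 34.6→147 °C: 157.36 kJ/kg
Δh = 82.309 + 360 + 157.36 = 599.67 kJ/kg
Q = ṁ·Δh = 2420 kg/h × 599.67 kJ/kg = 1.4512e+06 kJ/h
|Q| = 403.11 kW

Q = 403 kJ/s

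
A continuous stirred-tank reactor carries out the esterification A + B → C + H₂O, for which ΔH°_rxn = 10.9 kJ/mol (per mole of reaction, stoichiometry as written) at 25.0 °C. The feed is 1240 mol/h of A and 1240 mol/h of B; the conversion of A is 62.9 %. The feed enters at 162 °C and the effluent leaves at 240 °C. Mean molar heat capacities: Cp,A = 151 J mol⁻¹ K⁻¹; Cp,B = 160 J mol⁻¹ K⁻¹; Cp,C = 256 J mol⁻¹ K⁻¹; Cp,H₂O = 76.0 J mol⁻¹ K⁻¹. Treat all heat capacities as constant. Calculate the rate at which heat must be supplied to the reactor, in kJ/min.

Extent of reaction ξ = 0.629 × 1240 = 779.96 mol/h
Reaction term: ξ·ΔH°_rxn = 779.96 × 10.9 = 8501.6 kJ/h
Sensible, feed 162→25 °C: -52833 kJ/h
Outlet flows (mol/h): A 460.04, B 460.04, C 779.96, H₂O 779.96
Sensible, products 25→240 °C: 86434 kJ/h
Q = ΔH = 42103 kJ/h = 11.695 kW
Heat supplied = 701.72 kJ/min

Q_in = 702 kJ/min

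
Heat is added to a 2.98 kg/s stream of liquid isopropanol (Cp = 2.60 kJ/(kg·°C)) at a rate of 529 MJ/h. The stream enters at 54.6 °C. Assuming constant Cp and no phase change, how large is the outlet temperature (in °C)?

Q = 529 MJ/h = 146.94 kJ/s
ΔT = Q/(ṁ·Cp) = 146.94/(2.98×2.60) = 18.965 K
T_out = 54.6 + 18.965 = 73.565 °C

T_out = 73.6 °C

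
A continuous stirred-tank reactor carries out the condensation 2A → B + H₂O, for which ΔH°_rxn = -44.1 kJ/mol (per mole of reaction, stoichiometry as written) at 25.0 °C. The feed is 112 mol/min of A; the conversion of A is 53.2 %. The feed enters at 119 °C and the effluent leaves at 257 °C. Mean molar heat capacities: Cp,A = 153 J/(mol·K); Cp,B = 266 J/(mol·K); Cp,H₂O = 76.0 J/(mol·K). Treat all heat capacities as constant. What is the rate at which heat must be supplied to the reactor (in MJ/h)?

Q_in = 78.0 MJ/h

Extent of reaction ξ = 0.532 × 112 / 2 = 29.792 mol/min
Reaction term: ξ·ΔH°_rxn = 29.792 × -44.1 = -1313.8 kJ/min
Sensible, feed 119→25 °C: -1610.8 kJ/min
Outlet flows (mol/min): A 52.416, B 29.792, H₂O 29.792
Sensible, products 25→257 °C: 4224.4 kJ/min
Q = ΔH = 1299.8 kJ/min = 21.663 kW
Heat supplied = 77.986 MJ/h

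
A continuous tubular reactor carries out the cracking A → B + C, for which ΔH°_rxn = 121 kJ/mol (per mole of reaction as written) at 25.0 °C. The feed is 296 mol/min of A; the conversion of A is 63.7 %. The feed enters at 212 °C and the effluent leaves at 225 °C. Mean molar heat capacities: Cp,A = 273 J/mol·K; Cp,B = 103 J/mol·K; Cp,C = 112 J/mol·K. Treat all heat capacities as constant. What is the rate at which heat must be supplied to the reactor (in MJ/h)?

Extent of reaction ξ = 0.637 × 296 = 188.55 mol/min
Reaction term: ξ·ΔH°_rxn = 188.55 × 121 = 22815 kJ/min
Sensible, feed 212→25 °C: -15111 kJ/min
Outlet flows (mol/min): A 107.45, B 188.55, C 188.55
Sensible, products 25→225 °C: 13974 kJ/min
Q = ΔH = 21678 kJ/min = 361.3 kW
Heat supplied = 1300.7 MJ/h

Q_in = 1300 MJ/h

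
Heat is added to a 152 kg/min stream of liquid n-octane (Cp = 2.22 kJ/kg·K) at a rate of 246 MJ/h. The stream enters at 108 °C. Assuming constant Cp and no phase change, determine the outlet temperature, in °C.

Q = 246 MJ/h = 4100 kJ/min
ΔT = Q/(ṁ·Cp) = 4100/(152×2.22) = 12.15 K
T_out = 108 + 12.15 = 120.15 °C

T_out = 120 °C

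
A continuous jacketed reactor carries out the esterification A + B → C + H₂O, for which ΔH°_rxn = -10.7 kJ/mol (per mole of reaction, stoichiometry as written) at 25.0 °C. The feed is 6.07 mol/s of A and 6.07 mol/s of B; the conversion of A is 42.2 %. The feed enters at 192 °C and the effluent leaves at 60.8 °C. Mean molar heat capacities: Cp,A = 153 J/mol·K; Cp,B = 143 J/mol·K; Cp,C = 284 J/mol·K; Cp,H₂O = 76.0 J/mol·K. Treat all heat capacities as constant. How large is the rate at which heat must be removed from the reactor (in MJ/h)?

Q_out = 926 MJ/h

Extent of reaction ξ = 0.422 × 6.07 = 2.5615 mol/s
Reaction term: ξ·ΔH°_rxn = 2.5615 × -10.7 = -27.408 kJ/s
Sensible, feed 192→25 °C: -300.05 kJ/s
Outlet flows (mol/s): A 3.5085, B 3.5085, C 2.5615, H₂O 2.5615
Sensible, products 25→60.8 °C: 70.192 kJ/s
Q = ΔH = -257.27 kJ/s = -257.27 kW
Heat removed = 926.17 MJ/h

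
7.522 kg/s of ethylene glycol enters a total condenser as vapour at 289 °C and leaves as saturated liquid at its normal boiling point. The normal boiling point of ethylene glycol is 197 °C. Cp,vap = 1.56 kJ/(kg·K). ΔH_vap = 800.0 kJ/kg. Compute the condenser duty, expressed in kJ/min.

vapour 289→197 °C: -143.52 kJ/kg
condensation at 197 °C: -800 kJ/kg
Δh = -143.52 + -800 = -943.52 kJ/kg
Q = ṁ·Δh = 7.522 kg/s × -943.52 kJ/kg = -7097.2 kJ/s
|Q| = 7097.2 kW = 425830 kJ/min

Q_c = 426000 kJ/min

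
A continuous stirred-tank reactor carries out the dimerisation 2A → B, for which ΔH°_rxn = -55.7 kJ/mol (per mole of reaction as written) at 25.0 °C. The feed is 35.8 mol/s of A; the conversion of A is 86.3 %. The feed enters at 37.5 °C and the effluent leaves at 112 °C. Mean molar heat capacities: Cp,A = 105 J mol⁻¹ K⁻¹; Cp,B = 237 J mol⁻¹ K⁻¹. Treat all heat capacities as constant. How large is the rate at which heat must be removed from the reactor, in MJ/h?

Q_out = 1960 MJ/h

Extent of reaction ξ = 0.863 × 35.8 / 2 = 15.448 mol/s
Reaction term: ξ·ΔH°_rxn = 15.448 × -55.7 = -860.44 kJ/s
Sensible, feed 37.5→25 °C: -46.987 kJ/s
Outlet flows (mol/s): A 4.9046, B 15.448
Sensible, products 25→112 °C: 363.32 kJ/s
Q = ΔH = -544.1 kJ/s = -544.1 kW
Heat removed = 1958.8 MJ/h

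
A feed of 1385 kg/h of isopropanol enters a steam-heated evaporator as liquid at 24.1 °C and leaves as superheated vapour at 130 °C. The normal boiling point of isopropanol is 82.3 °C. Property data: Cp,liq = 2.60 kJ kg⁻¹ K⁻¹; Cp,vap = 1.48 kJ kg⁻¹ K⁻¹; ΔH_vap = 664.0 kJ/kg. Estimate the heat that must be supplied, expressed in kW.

liquid 24.1→82.3 °C: 151.32 kJ/kg
vaporisation at 82.3 °C: 664 kJ/kg
vapour 82.3→130 °C: 70.596 kJ/kg
Δh = 151.32 + 664 + 70.596 = 885.92 kJ/kg
Q = ṁ·Δh = 1385 kg/h × 885.92 kJ/kg = 1.227e+06 kJ/h
|Q| = 340.83 kW

Q = 341 kW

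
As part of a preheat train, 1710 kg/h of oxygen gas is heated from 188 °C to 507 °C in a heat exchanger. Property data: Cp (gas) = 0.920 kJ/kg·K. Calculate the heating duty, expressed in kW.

Q = 139 kW

Q = ṁ·Cp·ΔT = 1710 × 0.920 × (507 − 188) = 501850 kJ/h
Converting: 501850 / 3600 s = 139.4 kW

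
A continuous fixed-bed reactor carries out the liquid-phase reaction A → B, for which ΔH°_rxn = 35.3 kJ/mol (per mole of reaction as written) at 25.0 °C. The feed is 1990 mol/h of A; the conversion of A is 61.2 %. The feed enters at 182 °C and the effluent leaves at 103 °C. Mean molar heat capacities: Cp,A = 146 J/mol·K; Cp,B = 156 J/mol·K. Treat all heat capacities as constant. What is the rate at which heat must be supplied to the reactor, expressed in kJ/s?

Q_in = 5.83 kJ/s

Extent of reaction ξ = 0.612 × 1990 = 1217.9 mol/h
Reaction term: ξ·ΔH°_rxn = 1217.9 × 35.3 = 42991 kJ/h
Sensible, feed 182→25 °C: -45615 kJ/h
Outlet flows (mol/h): A 772.12, B 1217.9
Sensible, products 25→103 °C: 23612 kJ/h
Q = ΔH = 20988 kJ/h = 5.8301 kW
Heat supplied = 5.8301 kJ/s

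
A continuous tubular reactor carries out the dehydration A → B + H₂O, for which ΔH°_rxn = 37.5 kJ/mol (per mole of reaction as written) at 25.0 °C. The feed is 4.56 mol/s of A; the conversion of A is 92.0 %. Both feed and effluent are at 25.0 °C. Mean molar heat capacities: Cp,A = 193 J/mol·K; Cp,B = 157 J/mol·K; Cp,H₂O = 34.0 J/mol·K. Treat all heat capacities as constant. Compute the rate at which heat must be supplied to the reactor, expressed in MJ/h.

Q_in = 566 MJ/h

Extent of reaction ξ = 0.920 × 4.56 = 4.1952 mol/s
Reaction term: ξ·ΔH°_rxn = 4.1952 × 37.5 = 157.32 kJ/s
Q = ΔH = 157.32 kJ/s = 157.32 kW
Heat supplied = 566.35 MJ/h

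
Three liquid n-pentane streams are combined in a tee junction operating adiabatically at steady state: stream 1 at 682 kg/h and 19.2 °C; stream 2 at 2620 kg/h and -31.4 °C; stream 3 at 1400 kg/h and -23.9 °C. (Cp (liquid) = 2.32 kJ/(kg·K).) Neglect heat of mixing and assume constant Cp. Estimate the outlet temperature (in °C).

Energy balance with Q = 0: Σ ṁᵢCp,ᵢ(T_out − Tᵢ) = 0
Σ ṁᵢCp,ᵢTᵢ = 682×2.32×19.2 + 2620×2.32×-31.4 + 1400×2.32×-23.9 = -238110
Σ ṁᵢCp,ᵢ = 682×2.32 + 2620×2.32 + 1400×2.32 = 10909
T_out = -238110 / 10909 = -21.828 °C

T_out = -21.8 °C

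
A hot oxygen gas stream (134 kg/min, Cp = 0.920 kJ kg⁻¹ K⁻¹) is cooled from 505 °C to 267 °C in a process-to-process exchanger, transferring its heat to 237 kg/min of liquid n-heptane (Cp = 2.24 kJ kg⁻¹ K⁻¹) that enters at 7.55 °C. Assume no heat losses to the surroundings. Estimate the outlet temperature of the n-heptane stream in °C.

T_c,out = 62.8 °C

Heat released by hot stream: Q = 134 × 0.920 × (505 − 267) = 29341 kJ/min
Energy balance on cold side (adiabatic exchanger): Q = ṁ_c·Cp_c·(T_c,out − T_c,in)
T_c,out = 7.55 + 29341/(237 × 2.24) = 62.818 °C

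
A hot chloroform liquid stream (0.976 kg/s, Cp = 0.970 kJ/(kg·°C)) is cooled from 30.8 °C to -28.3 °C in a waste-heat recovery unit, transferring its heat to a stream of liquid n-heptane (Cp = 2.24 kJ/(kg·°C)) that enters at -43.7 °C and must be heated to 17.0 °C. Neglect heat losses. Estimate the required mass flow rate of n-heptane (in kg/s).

ṁ_c = 0.412 kg/s

Heat released by hot stream: Q = 0.976 × 0.970 × (30.8 − -28.3) = 55.951 kJ/s
Energy balance on cold side (adiabatic exchanger): Q = ṁ_c·Cp_c·(T_c,out − T_c,in)
ṁ_c = 55.951 / [2.24 × (17.0 − -43.7)] = 0.4115 kg/s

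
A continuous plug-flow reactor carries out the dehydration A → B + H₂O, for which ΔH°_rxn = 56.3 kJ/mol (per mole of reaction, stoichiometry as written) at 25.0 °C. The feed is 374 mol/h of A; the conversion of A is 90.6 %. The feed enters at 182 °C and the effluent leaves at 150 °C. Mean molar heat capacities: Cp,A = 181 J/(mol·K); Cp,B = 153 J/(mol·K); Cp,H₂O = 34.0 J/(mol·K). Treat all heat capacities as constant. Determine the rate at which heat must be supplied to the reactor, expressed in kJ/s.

Extent of reaction ξ = 0.906 × 374 = 338.84 mol/h
Reaction term: ξ·ΔH°_rxn = 338.84 × 56.3 = 19077 kJ/h
Sensible, feed 182→25 °C: -10628 kJ/h
Outlet flows (mol/h): A 35.156, B 338.84, H₂O 338.84
Sensible, products 25→150 °C: 8715.9 kJ/h
Q = ΔH = 17165 kJ/h = 4.768 kW
Heat supplied = 4.768 kJ/s

Q_in = 4.77 kJ/s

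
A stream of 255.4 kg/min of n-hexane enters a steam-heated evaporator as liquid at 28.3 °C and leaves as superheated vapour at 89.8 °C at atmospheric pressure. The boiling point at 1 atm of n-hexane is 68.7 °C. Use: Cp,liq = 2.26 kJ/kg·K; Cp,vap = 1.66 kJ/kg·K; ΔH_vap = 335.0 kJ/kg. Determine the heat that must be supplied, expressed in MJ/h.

Q = 7070 MJ/h

liquid 28.3→68.7 °C: 91.304 kJ/kg
vaporisation at 68.7 °C: 335 kJ/kg
vapour 68.7→89.8 °C: 35.026 kJ/kg
Δh = 91.304 + 335 + 35.026 = 461.33 kJ/kg
Q = ṁ·Δh = 255.4 kg/min × 461.33 kJ/kg = 117820 kJ/min
|Q| = 1963.7 kW = 7069.4 MJ/h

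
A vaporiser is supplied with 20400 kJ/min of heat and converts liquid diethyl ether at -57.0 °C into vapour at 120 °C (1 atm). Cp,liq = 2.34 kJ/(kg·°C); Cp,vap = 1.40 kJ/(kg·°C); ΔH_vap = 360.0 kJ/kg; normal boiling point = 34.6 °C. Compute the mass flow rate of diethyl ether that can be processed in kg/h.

Δh = 2.34×(34.6−-57.0) + 360.0 + 1.40×(120−34.6) = 693.9 kJ/kg
Q = 20400 kJ/min = 340 kJ/s = 1.224e+06 kJ/h
ṁ = Q/Δh = 1.224e+06 / 693.9 = 1763.9 kg/h

ṁ = 1760 kg/h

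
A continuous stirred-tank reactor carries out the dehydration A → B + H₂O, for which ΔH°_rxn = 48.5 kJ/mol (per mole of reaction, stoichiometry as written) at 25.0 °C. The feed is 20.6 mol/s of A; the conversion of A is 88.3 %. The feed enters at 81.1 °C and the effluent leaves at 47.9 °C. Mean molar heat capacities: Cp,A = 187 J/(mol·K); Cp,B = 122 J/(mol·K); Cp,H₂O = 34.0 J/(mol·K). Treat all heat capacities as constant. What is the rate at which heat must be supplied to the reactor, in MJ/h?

Extent of reaction ξ = 0.883 × 20.6 = 18.19 mol/s
Reaction term: ξ·ΔH°_rxn = 18.19 × 48.5 = 882.21 kJ/s
Sensible, feed 81.1→25 °C: -216.11 kJ/s
Outlet flows (mol/s): A 2.4102, B 18.19, H₂O 18.19
Sensible, products 25→47.9 °C: 75.302 kJ/s
Q = ΔH = 741.4 kJ/s = 741.4 kW
Heat supplied = 2669 MJ/h

Q_in = 2670 MJ/h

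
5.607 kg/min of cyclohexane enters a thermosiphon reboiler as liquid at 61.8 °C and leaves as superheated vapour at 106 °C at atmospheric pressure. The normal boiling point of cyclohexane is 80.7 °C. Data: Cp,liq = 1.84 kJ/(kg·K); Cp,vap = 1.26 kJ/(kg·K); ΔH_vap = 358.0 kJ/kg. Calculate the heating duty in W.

liquid 61.8→80.7 °C: 34.776 kJ/kg
vaporisation at 80.7 °C: 358 kJ/kg
vapour 80.7→106 °C: 31.878 kJ/kg
Δh = 34.776 + 358 + 31.878 = 424.65 kJ/kg
Q = ṁ·Δh = 5.607 kg/min × 424.65 kJ/kg = 2381 kJ/min
|Q| = 39.684 kW = 39684 W

Q = 39700 W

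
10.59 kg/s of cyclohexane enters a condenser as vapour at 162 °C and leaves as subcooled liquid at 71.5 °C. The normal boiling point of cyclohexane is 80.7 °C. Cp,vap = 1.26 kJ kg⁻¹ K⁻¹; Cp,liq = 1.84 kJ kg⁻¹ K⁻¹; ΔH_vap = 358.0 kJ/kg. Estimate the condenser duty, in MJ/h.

Q_c = 18200 MJ/h

vapour 162→80.7 °C: -102.44 kJ/kg
condensation at 80.7 °C: -358 kJ/kg
liquid 80.7→71.5 °C: -16.928 kJ/kg
Δh = -102.44 + -358 + -16.928 = -477.37 kJ/kg
Q = ṁ·Δh = 10.59 kg/s × -477.37 kJ/kg = -5055.3 kJ/s
|Q| = 5055.3 kW = 18199 MJ/h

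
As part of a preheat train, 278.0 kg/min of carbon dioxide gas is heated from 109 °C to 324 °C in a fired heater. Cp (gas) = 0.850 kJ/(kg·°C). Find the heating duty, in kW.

Q = ṁ·Cp·ΔT = 278.0 × 0.850 × (324 − 109) = 50804 kJ/min
Converting: 50804 / 60 s = 846.74 kW

Q = 847 kW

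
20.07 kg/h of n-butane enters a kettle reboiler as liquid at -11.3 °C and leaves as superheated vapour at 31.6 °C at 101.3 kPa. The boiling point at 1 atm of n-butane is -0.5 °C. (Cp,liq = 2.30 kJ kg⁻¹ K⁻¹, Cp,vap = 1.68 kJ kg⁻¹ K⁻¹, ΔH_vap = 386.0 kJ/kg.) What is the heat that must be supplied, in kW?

liquid -11.3→-0.5 °C: 24.84 kJ/kg
vaporisation at -0.5 °C: 386 kJ/kg
vapour -0.5→31.6 °C: 53.928 kJ/kg
Δh = 24.84 + 386 + 53.928 = 464.77 kJ/kg
Q = ṁ·Δh = 20.07 kg/h × 464.77 kJ/kg = 9327.9 kJ/h
|Q| = 2.5911 kW

Q = 2.59 kW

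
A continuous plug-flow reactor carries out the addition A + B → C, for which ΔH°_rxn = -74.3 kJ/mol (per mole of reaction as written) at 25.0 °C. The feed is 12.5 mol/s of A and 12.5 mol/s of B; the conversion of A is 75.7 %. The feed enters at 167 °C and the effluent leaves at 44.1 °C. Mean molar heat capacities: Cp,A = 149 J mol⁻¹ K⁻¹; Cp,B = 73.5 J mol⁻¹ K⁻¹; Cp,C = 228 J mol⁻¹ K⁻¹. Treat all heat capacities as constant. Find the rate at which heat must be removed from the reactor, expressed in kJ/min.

Q_out = 62600 kJ/min

Extent of reaction ξ = 0.757 × 12.5 = 9.4625 mol/s
Reaction term: ξ·ΔH°_rxn = 9.4625 × -74.3 = -703.06 kJ/s
Sensible, feed 167→25 °C: -394.94 kJ/s
Outlet flows (mol/s): A 3.0375, B 3.0375, C 9.4625
Sensible, products 25→44.1 °C: 54.116 kJ/s
Q = ΔH = -1043.9 kJ/s = -1043.9 kW
Heat removed = 62633 kJ/min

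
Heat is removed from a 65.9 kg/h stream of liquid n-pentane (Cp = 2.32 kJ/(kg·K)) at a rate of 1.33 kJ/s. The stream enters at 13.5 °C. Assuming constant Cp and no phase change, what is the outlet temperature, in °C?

T_out = -17.8 °C

Q = 1.33 kJ/s = 4788 kJ/h
ΔT = Q/(ṁ·Cp) = 4788/(65.9×2.32) = 31.317 K
T_out = 13.5 − 31.317 = -17.817 °C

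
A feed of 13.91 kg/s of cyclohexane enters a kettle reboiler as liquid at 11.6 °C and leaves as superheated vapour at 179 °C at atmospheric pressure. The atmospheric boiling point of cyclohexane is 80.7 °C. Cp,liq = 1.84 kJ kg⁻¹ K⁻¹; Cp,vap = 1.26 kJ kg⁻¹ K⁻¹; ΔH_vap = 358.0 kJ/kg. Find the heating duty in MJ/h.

Q = 30500 MJ/h

liquid 11.6→80.7 °C: 127.14 kJ/kg
vaporisation at 80.7 °C: 358 kJ/kg
vapour 80.7→179 °C: 123.86 kJ/kg
Δh = 127.14 + 358 + 123.86 = 609 kJ/kg
Q = ṁ·Δh = 13.91 kg/s × 609 kJ/kg = 8471.2 kJ/s
|Q| = 8471.2 kW = 30496 MJ/h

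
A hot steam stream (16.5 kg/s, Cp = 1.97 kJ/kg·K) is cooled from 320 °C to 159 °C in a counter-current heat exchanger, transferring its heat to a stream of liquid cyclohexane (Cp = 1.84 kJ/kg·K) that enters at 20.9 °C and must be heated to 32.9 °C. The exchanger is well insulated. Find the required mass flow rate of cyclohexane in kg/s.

Heat released by hot stream: Q = 16.5 × 1.97 × (320 − 159) = 5233.3 kJ/s
Energy balance on cold side (adiabatic exchanger): Q = ṁ_c·Cp_c·(T_c,out − T_c,in)
ṁ_c = 5233.3 / [1.84 × (32.9 − 20.9)] = 237.02 kg/s

ṁ_c = 237 kg/s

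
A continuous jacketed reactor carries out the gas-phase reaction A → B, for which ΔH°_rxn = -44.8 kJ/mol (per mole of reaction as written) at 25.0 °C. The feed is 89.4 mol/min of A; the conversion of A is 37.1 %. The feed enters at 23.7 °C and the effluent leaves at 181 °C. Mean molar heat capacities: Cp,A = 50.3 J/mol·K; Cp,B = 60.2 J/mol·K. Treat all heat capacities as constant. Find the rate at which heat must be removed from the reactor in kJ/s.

Extent of reaction ξ = 0.371 × 89.4 = 33.167 mol/min
Reaction term: ξ·ΔH°_rxn = 33.167 × -44.8 = -1485.9 kJ/min
Sensible, feed 23.7→25 °C: 5.8459 kJ/min
Outlet flows (mol/min): A 56.233, B 33.167
Sensible, products 25→181 °C: 752.73 kJ/min
Q = ΔH = -727.33 kJ/min = -12.122 kW
Heat removed = 12.122 kJ/s

Q_out = 12.1 kJ/s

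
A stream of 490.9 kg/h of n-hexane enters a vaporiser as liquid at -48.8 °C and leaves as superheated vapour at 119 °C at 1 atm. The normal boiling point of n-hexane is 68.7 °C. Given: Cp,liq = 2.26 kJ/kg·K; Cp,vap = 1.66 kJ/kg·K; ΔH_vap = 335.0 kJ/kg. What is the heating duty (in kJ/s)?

Q = 93.3 kJ/s

liquid -48.8→68.7 °C: 265.55 kJ/kg
vaporisation at 68.7 °C: 335 kJ/kg
vapour 68.7→119 °C: 83.498 kJ/kg
Δh = 265.55 + 335 + 83.498 = 684.05 kJ/kg
Q = ṁ·Δh = 490.9 kg/h × 684.05 kJ/kg = 335800 kJ/h
|Q| = 93.278 kW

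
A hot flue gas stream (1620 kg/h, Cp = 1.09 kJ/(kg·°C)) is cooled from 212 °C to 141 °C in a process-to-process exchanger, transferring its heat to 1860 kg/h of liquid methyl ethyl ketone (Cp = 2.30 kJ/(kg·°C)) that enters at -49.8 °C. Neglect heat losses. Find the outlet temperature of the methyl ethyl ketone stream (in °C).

Heat released by hot stream: Q = 1620 × 1.09 × (212 − 141) = 125370 kJ/h
Energy balance on cold side (adiabatic exchanger): Q = ṁ_c·Cp_c·(T_c,out − T_c,in)
T_c,out = -49.8 + 125370/(1860 × 2.30) = -20.494 °C

T_c,out = -20.5 °C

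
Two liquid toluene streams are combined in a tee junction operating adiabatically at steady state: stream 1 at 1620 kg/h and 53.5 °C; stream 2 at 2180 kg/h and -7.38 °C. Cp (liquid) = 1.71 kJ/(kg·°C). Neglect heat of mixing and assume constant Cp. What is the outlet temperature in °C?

Adiabatic, steady state ⇒ Σ ṁᵢCp,ᵢ(T_out − Tᵢ) = 0
Σ ṁᵢCp,ᵢTᵢ = 1620×1.71×53.5 + 2180×1.71×-7.38 = 120690
Σ ṁᵢCp,ᵢ = 1620×1.71 + 2180×1.71 = 6498
T_out = 120690 / 6498 = 18.574 °C

T_out = 18.6 °C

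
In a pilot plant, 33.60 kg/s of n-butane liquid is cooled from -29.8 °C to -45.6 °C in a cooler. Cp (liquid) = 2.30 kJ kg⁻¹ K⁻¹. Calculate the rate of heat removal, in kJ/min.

Q_c = 73300 kJ/min

Q = ṁ·Cp·ΔT = 33.60 × 2.30 × (-45.6 − -29.8) = -1221 kJ/s
Cooling duty = 73261 kJ/min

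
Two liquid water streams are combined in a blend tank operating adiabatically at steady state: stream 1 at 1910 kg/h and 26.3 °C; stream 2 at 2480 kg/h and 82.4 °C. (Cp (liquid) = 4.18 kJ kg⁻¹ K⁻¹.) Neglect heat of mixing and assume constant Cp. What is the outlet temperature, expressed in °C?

No heat crosses the boundary, so H_out = H_in.
Σ ṁᵢCp,ᵢTᵢ = 1910×4.18×26.3 + 2480×4.18×82.4 = 1.0642e+06
Σ ṁᵢCp,ᵢ = 1910×4.18 + 2480×4.18 = 18350
T_out = 1.0642e+06 / 18350 = 57.992 °C

T_out = 58.0 °C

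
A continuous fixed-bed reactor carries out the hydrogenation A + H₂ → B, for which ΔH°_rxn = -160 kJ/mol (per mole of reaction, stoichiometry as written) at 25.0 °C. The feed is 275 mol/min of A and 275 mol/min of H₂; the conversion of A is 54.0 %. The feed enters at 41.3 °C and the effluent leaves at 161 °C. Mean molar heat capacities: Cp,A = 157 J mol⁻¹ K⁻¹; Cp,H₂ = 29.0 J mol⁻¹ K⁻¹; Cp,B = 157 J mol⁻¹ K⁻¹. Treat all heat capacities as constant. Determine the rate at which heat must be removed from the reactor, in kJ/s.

Extent of reaction ξ = 0.540 × 275 = 148.5 mol/min
Reaction term: ξ·ΔH°_rxn = 148.5 × -160 = -23760 kJ/min
Sensible, feed 41.3→25 °C: -833.74 kJ/min
Outlet flows (mol/min): A 126.5, H₂ 126.5, B 148.5
Sensible, products 25→161 °C: 6370.7 kJ/min
Q = ΔH = -18223 kJ/min = -303.72 kW
Heat removed = 303.72 kJ/s

Q_out = 304 kJ/s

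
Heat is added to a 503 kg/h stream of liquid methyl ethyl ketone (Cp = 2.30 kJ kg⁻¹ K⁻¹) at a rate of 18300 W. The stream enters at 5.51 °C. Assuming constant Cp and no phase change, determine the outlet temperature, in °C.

T_out = 62.5 °C

Q = 18300 W = 65880 kJ/h
ΔT = Q/(ṁ·Cp) = 65880/(503×2.30) = 56.945 K
T_out = 5.51 + 56.945 = 62.455 °C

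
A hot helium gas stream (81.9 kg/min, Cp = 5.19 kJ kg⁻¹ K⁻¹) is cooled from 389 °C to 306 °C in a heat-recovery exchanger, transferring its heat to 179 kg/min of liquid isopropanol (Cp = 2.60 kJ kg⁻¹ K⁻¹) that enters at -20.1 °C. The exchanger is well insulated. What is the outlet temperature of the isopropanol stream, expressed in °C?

Heat released by hot stream: Q = 81.9 × 5.19 × (389 − 306) = 35280 kJ/min
Energy balance on cold side (adiabatic exchanger): Q = ṁ_c·Cp_c·(T_c,out − T_c,in)
T_c,out = -20.1 + 35280/(179 × 2.60) = 55.706 °C

T_c,out = 55.7 °C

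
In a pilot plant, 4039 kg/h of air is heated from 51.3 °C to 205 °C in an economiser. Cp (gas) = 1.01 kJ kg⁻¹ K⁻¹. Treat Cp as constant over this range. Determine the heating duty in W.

Q = 174000 W

Q = ṁ·Cp·ΔT = 4039 × 1.01 × (205 − 51.3) = 627000 kJ/h
Converting: 627000 / 3600 s = 174.17 kW
Heating duty = 174170 W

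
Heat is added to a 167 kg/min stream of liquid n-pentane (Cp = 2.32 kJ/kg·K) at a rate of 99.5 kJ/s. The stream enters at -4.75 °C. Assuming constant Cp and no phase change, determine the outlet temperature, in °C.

T_out = 10.7 °C

Q = 99.5 kJ/s = 5970 kJ/min
ΔT = Q/(ṁ·Cp) = 5970/(167×2.32) = 15.409 K
T_out = -4.75 + 15.409 = 10.659 °C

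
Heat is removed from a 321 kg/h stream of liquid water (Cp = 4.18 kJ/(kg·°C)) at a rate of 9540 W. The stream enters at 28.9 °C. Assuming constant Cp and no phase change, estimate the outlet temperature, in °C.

Q = 9540 W = 34344 kJ/h
ΔT = Q/(ṁ·Cp) = 34344/(321×4.18) = 25.596 K
T_out = 28.9 − 25.596 = 3.3041 °C

T_out = 3.30 °C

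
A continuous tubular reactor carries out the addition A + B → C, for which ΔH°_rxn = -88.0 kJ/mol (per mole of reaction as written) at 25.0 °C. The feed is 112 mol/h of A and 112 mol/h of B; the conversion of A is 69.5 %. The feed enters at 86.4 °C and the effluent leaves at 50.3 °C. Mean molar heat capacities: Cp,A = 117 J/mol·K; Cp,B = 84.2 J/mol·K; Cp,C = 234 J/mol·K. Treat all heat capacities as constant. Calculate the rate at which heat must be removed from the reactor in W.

Q_out = 2110 W

Extent of reaction ξ = 0.695 × 112 = 77.84 mol/h
Reaction term: ξ·ΔH°_rxn = 77.84 × -88.0 = -6849.9 kJ/h
Sensible, feed 86.4→25 °C: -1383.6 kJ/h
Outlet flows (mol/h): A 34.16, B 34.16, C 77.84
Sensible, products 25→50.3 °C: 634.72 kJ/h
Q = ΔH = -7598.8 kJ/h = -2.1108 kW
Heat removed = 2110.8 W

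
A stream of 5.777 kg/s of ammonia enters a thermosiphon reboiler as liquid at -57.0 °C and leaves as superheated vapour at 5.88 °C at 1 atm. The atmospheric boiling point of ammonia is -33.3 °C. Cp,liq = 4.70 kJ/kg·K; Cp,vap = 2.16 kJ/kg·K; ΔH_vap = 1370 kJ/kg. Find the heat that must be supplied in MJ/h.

Q = 32600 MJ/h

liquid -57.0→-33.3 °C: 111.39 kJ/kg
vaporisation at -33.3 °C: 1370 kJ/kg
vapour -33.3→5.88 °C: 84.629 kJ/kg
Δh = 111.39 + 1370 + 84.629 = 1566 kJ/kg
Q = ṁ·Δh = 5.777 kg/s × 1566 kJ/kg = 9046.9 kJ/s
|Q| = 9046.9 kW = 32569 MJ/h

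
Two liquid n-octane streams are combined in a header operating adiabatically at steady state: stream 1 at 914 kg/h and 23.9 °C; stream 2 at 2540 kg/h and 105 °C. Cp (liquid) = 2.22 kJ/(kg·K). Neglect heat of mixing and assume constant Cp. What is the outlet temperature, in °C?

Adiabatic, steady state ⇒ Σ ṁᵢCp,ᵢ(T_out − Tᵢ) = 0
Σ ṁᵢCp,ᵢTᵢ = 914×2.22×23.9 + 2540×2.22×105 = 640570
Σ ṁᵢCp,ᵢ = 914×2.22 + 2540×2.22 = 7667.9
T_out = 640570 / 7667.9 = 83.539 °C

T_out = 83.5 °C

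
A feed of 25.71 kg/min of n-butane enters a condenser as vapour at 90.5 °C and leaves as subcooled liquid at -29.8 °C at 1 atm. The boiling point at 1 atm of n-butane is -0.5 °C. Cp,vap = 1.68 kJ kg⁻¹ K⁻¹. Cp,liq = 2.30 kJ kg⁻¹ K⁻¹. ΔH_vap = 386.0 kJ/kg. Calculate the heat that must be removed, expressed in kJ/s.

Q_c = 260 kJ/s

vapour 90.5→-0.5 °C: -152.88 kJ/kg
condensation at -0.5 °C: -386 kJ/kg
liquid -0.5→-29.8 °C: -67.39 kJ/kg
Δh = -152.88 + -386 + -67.39 = -606.27 kJ/kg
Q = ṁ·Δh = 25.71 kg/min × -606.27 kJ/kg = -15587 kJ/min
|Q| = 259.79 kW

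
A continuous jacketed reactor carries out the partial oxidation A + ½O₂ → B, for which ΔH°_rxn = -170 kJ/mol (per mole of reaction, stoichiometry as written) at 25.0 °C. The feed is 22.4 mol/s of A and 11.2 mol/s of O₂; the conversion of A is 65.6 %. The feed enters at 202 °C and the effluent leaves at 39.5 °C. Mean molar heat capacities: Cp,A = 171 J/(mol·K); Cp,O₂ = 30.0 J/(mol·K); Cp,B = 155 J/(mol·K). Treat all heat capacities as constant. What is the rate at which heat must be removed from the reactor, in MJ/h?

Q_out = 11500 MJ/h

Extent of reaction ξ = 0.656 × 22.4 = 14.694 mol/s
Reaction term: ξ·ΔH°_rxn = 14.694 × -170 = -2498 kJ/s
Sensible, feed 202→25 °C: -737.45 kJ/s
Outlet flows (mol/s): A 7.7056, O₂ 3.8528, B 14.694
Sensible, products 25→39.5 °C: 53.808 kJ/s
Q = ΔH = -3181.7 kJ/s = -3181.7 kW
Heat removed = 11454 MJ/h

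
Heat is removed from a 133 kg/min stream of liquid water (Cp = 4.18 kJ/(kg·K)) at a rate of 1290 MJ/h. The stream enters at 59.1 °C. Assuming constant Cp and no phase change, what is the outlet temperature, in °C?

Q = 1290 MJ/h = 21500 kJ/min
ΔT = Q/(ṁ·Cp) = 21500/(133×4.18) = 38.673 K
T_out = 59.1 − 38.673 = 20.427 °C

T_out = 20.4 °C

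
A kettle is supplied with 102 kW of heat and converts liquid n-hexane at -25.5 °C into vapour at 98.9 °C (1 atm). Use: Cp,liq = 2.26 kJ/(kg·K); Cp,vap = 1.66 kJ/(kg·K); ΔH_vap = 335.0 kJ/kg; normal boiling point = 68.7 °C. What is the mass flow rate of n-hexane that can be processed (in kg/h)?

Δh = 2.26×(68.7−-25.5) + 335.0 + 1.66×(98.9−68.7) = 598.02 kJ/kg
Q = 102 kW = 102 kJ/s = 367200 kJ/h
ṁ = Q/Δh = 367200 / 598.02 = 614.02 kg/h

ṁ = 614 kg/h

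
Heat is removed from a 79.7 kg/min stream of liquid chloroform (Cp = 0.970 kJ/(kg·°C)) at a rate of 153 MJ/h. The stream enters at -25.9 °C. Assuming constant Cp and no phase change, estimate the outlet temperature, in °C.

T_out = -58.9 °C

Q = 153 MJ/h = 2550 kJ/min
ΔT = Q/(ṁ·Cp) = 2550/(79.7×0.970) = 32.985 K
T_out = -25.9 − 32.985 = -58.885 °C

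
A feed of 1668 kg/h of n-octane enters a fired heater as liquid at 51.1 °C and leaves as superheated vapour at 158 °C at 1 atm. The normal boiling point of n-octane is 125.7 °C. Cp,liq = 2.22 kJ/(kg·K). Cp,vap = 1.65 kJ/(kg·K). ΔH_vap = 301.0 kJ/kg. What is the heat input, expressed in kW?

Q = 241 kW

liquid 51.1→125.7 °C: 165.61 kJ/kg
vaporisation at 125.7 °C: 301 kJ/kg
vapour 125.7→158 °C: 53.295 kJ/kg
Δh = 165.61 + 301 + 53.295 = 519.91 kJ/kg
Q = ṁ·Δh = 1668 kg/h × 519.91 kJ/kg = 867200 kJ/h
|Q| = 240.89 kW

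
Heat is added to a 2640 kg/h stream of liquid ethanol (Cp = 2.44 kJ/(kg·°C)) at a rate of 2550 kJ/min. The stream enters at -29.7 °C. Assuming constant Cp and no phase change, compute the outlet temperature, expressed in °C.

T_out = -5.95 °C

Q = 2550 kJ/min = 153000 kJ/h
ΔT = Q/(ṁ·Cp) = 153000/(2640×2.44) = 23.752 K
T_out = -29.7 + 23.752 = -5.9481 °C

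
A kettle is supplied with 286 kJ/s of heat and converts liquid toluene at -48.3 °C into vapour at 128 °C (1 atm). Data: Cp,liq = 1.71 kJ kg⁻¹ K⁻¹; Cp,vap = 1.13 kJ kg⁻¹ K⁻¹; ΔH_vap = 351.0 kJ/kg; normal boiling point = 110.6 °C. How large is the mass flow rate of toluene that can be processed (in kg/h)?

Δh = 1.71×(110.6−-48.3) + 351.0 + 1.13×(128−110.6) = 642.38 kJ/kg
Q = 286 kJ/s = 286 kJ/s = 1.0296e+06 kJ/h
ṁ = Q/Δh = 1.0296e+06 / 642.38 = 1602.8 kg/h

ṁ = 1600 kg/h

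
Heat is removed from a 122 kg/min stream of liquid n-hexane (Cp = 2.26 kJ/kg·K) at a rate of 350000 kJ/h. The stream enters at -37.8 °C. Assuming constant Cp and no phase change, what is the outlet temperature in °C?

T_out = -59.0 °C

Q = 350000 kJ/h = 5833.3 kJ/min
ΔT = Q/(ṁ·Cp) = 5833.3/(122×2.26) = 21.157 K
T_out = -37.8 − 21.157 = -58.957 °C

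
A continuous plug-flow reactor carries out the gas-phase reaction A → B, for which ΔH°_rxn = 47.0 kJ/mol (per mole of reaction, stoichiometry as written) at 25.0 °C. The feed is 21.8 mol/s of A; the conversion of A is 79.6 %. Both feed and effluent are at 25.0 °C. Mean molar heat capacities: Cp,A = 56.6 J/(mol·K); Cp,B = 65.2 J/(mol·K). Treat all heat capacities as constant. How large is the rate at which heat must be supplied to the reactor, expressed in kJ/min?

Q_in = 48900 kJ/min

Extent of reaction ξ = 0.796 × 21.8 = 17.353 mol/s
Reaction term: ξ·ΔH°_rxn = 17.353 × 47.0 = 815.58 kJ/s
Q = ΔH = 815.58 kJ/s = 815.58 kW
Heat supplied = 48935 kJ/min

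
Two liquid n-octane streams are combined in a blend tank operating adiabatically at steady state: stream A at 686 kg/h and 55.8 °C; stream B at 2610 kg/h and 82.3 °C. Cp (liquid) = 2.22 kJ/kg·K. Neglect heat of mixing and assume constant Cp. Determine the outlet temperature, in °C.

T_out = 76.8 °C

Energy balance with Q = 0: Σ ṁᵢCp,ᵢ(T_out − Tᵢ) = 0
T_out = Σ ṁᵢCp,ᵢTᵢ / Σ ṁᵢCp,ᵢ
      = 561840 / 7317.1 = 76.785 °C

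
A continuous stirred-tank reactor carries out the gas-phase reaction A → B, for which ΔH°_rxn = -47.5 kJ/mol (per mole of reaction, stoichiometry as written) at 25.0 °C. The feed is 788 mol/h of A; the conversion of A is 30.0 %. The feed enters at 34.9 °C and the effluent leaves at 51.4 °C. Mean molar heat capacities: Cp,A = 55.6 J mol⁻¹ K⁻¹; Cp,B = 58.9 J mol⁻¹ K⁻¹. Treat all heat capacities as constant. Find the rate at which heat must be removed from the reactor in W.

Extent of reaction ξ = 0.300 × 788 = 236.4 mol/h
Reaction term: ξ·ΔH°_rxn = 236.4 × -47.5 = -11229 kJ/h
Sensible, feed 34.9→25 °C: -433.75 kJ/h
Outlet flows (mol/h): A 551.6, B 236.4
Sensible, products 25→51.4 °C: 1177.3 kJ/h
Q = ΔH = -10485 kJ/h = -2.9126 kW
Heat removed = 2912.6 W

Q_out = 2910 W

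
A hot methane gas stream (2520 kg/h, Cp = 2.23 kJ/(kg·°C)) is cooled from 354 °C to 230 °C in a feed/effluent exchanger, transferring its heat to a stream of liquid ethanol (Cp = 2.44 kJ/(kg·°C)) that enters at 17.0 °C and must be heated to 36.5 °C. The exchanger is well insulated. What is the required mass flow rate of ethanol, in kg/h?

ṁ_c = 14600 kg/h

Heat released by hot stream: Q = 2520 × 2.23 × (354 − 230) = 696830 kJ/h
Energy balance on cold side (adiabatic exchanger): Q = ṁ_c·Cp_c·(T_c,out − T_c,in)
ṁ_c = 696830 / [2.44 × (36.5 − 17.0)] = 14645 kg/h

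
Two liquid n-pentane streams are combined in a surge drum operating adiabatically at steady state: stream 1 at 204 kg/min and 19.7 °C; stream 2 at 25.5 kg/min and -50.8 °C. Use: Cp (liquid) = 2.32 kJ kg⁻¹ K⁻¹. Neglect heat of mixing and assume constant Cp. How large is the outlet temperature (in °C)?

T_out = 11.9 °C

Energy balance with Q = 0: Σ ṁᵢCp,ᵢ(T_out − Tᵢ) = 0
T_out = Σ ṁᵢCp,ᵢTᵢ / Σ ṁᵢCp,ᵢ
      = 6318.3 / 532.44 = 11.867 °C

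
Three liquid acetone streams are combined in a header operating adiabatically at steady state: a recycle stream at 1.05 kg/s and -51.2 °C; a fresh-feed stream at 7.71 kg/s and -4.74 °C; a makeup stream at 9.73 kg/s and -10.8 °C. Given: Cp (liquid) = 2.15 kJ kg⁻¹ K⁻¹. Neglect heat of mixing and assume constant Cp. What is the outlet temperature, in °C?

No heat crosses the boundary, so H_out = H_in.
T_out = Σ ṁᵢCp,ᵢTᵢ / Σ ṁᵢCp,ᵢ
      = -420.09 / 39.753 = -10.567 °C

T_out = -10.6 °C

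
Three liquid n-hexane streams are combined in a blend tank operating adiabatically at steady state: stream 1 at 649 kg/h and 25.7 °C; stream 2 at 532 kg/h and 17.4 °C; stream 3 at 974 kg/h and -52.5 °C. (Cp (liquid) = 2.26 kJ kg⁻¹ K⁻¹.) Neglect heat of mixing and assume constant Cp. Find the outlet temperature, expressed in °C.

T_out = -11.7 °C

No heat crosses the boundary, so H_out = H_in.
T_out = Σ ṁᵢCp,ᵢTᵢ / Σ ṁᵢCp,ᵢ
      = -56950 / 4870.3 = -11.693 °C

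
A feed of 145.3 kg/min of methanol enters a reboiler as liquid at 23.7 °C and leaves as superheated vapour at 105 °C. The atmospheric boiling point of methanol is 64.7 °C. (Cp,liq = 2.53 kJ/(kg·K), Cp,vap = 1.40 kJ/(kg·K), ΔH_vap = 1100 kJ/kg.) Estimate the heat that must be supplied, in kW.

liquid 23.7→64.7 °C: 103.73 kJ/kg
vaporisation at 64.7 °C: 1100 kJ/kg
vapour 64.7→105 °C: 56.42 kJ/kg
Δh = 103.73 + 1100 + 56.42 = 1260.2 kJ/kg
Q = ṁ·Δh = 145.3 kg/min × 1260.2 kJ/kg = 183100 kJ/min
|Q| = 3051.7 kW

Q = 3050 kW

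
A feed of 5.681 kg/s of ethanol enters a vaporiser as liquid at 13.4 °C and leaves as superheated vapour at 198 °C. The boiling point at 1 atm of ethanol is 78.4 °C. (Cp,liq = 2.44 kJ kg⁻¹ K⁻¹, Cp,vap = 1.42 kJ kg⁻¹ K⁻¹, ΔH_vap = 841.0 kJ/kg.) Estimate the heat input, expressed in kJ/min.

Q = 399000 kJ/min

liquid 13.4→78.4 °C: 158.6 kJ/kg
vaporisation at 78.4 °C: 841 kJ/kg
vapour 78.4→198 °C: 169.83 kJ/kg
Δh = 158.6 + 841 + 169.83 = 1169.4 kJ/kg
Q = ṁ·Δh = 5.681 kg/s × 1169.4 kJ/kg = 6643.5 kJ/s
|Q| = 6643.5 kW = 398610 kJ/min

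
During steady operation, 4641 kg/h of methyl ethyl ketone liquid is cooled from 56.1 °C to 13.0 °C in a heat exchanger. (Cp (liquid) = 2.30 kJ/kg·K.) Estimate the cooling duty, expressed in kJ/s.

Q_c = 128 kJ/s

Q = ṁ·Cp·ΔT = 4641 × 2.30 × (13.0 − 56.1) = -460060 kJ/h
Converting: 460060 / 3600 s = 127.8 kW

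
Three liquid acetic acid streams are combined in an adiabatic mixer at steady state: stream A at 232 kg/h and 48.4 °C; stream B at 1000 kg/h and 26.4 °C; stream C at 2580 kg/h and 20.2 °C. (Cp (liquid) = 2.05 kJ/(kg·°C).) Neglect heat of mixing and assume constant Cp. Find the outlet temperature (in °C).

T_out = 23.5 °C

No heat crosses the boundary, so H_out = H_in.
T_out = Σ ṁᵢCp,ᵢTᵢ / Σ ṁᵢCp,ᵢ
      = 183980 / 7814.6 = 23.543 °C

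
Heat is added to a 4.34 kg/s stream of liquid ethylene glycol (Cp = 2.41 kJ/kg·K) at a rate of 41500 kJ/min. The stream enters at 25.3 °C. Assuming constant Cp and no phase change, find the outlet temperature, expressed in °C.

T_out = 91.4 °C

Q = 41500 kJ/min = 691.67 kJ/s
ΔT = Q/(ṁ·Cp) = 691.67/(4.34×2.41) = 66.129 K
T_out = 25.3 + 66.129 = 91.429 °C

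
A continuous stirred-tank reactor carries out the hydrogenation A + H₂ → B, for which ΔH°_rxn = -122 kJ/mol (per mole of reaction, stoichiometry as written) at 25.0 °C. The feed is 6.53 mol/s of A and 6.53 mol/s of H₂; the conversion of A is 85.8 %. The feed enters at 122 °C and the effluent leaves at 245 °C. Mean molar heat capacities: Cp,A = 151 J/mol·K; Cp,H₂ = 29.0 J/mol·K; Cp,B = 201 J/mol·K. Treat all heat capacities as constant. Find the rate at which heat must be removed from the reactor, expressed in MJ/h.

Q_out = 1850 MJ/h

Extent of reaction ξ = 0.858 × 6.53 = 5.6027 mol/s
Reaction term: ξ·ΔH°_rxn = 5.6027 × -122 = -683.53 kJ/s
Sensible, feed 122→25 °C: -114.01 kJ/s
Outlet flows (mol/s): A 0.92726, H₂ 0.92726, B 5.6027
Sensible, products 25→245 °C: 284.47 kJ/s
Q = ΔH = -513.08 kJ/s = -513.08 kW
Heat removed = 1847.1 MJ/h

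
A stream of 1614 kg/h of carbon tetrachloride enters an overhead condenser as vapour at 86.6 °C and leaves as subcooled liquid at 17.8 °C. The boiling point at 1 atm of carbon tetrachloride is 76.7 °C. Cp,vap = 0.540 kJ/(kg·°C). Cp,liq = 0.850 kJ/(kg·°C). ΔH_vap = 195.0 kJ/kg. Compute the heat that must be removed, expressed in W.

Q_c = 112000 W

vapour 86.6→76.7 °C: -5.346 kJ/kg
condensation at 76.7 °C: -195 kJ/kg
liquid 76.7→17.8 °C: -50.065 kJ/kg
Δh = -5.346 + -195 + -50.065 = -250.41 kJ/kg
Q = ṁ·Δh = 1614 kg/h × -250.41 kJ/kg = -404160 kJ/h
|Q| = 112.27 kW = 112270 W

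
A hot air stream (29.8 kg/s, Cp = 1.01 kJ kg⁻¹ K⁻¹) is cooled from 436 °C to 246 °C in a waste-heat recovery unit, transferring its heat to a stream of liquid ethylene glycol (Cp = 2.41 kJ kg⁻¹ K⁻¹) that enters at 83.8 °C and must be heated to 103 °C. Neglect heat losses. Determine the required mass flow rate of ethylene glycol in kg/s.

ṁ_c = 124 kg/s

Heat released by hot stream: Q = 29.8 × 1.01 × (436 − 246) = 5718.6 kJ/s
Energy balance on cold side (adiabatic exchanger): Q = ṁ_c·Cp_c·(T_c,out − T_c,in)
ṁ_c = 5718.6 / [2.41 × (103 − 83.8)] = 123.59 kg/s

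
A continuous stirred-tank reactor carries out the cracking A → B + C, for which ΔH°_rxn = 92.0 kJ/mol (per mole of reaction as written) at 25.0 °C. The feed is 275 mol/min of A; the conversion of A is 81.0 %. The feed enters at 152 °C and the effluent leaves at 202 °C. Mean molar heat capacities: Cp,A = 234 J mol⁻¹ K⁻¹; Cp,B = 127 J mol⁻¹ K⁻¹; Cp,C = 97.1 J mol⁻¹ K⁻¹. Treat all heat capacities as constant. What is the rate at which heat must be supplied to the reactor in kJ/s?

Extent of reaction ξ = 0.810 × 275 = 222.75 mol/min
Reaction term: ξ·ΔH°_rxn = 222.75 × 92.0 = 20493 kJ/min
Sensible, feed 152→25 °C: -8172.4 kJ/min
Outlet flows (mol/min): A 52.25, B 222.75, C 222.75
Sensible, products 25→202 °C: 11000 kJ/min
Q = ΔH = 23320 kJ/min = 388.67 kW
Heat supplied = 388.67 kJ/s

Q_in = 389 kJ/s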